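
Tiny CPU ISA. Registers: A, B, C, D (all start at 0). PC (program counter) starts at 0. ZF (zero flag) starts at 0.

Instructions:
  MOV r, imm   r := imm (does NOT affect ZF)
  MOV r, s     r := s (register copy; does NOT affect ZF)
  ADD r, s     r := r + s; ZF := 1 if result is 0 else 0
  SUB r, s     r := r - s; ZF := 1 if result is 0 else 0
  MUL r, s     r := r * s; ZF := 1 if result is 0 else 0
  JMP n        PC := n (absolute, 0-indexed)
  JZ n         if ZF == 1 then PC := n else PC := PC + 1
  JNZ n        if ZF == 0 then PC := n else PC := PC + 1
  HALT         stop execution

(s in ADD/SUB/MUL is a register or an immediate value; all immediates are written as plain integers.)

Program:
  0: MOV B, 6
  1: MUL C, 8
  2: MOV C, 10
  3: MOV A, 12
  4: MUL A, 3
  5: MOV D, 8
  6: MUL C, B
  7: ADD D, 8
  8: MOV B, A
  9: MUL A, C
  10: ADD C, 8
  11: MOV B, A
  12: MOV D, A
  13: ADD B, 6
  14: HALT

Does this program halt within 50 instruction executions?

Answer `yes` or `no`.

Answer: yes

Derivation:
Step 1: PC=0 exec 'MOV B, 6'. After: A=0 B=6 C=0 D=0 ZF=0 PC=1
Step 2: PC=1 exec 'MUL C, 8'. After: A=0 B=6 C=0 D=0 ZF=1 PC=2
Step 3: PC=2 exec 'MOV C, 10'. After: A=0 B=6 C=10 D=0 ZF=1 PC=3
Step 4: PC=3 exec 'MOV A, 12'. After: A=12 B=6 C=10 D=0 ZF=1 PC=4
Step 5: PC=4 exec 'MUL A, 3'. After: A=36 B=6 C=10 D=0 ZF=0 PC=5
Step 6: PC=5 exec 'MOV D, 8'. After: A=36 B=6 C=10 D=8 ZF=0 PC=6
Step 7: PC=6 exec 'MUL C, B'. After: A=36 B=6 C=60 D=8 ZF=0 PC=7
Step 8: PC=7 exec 'ADD D, 8'. After: A=36 B=6 C=60 D=16 ZF=0 PC=8
Step 9: PC=8 exec 'MOV B, A'. After: A=36 B=36 C=60 D=16 ZF=0 PC=9
Step 10: PC=9 exec 'MUL A, C'. After: A=2160 B=36 C=60 D=16 ZF=0 PC=10
Step 11: PC=10 exec 'ADD C, 8'. After: A=2160 B=36 C=68 D=16 ZF=0 PC=11
Step 12: PC=11 exec 'MOV B, A'. After: A=2160 B=2160 C=68 D=16 ZF=0 PC=12
Step 13: PC=12 exec 'MOV D, A'. After: A=2160 B=2160 C=68 D=2160 ZF=0 PC=13
Step 14: PC=13 exec 'ADD B, 6'. After: A=2160 B=2166 C=68 D=2160 ZF=0 PC=14
Step 15: PC=14 exec 'HALT'. After: A=2160 B=2166 C=68 D=2160 ZF=0 PC=14 HALTED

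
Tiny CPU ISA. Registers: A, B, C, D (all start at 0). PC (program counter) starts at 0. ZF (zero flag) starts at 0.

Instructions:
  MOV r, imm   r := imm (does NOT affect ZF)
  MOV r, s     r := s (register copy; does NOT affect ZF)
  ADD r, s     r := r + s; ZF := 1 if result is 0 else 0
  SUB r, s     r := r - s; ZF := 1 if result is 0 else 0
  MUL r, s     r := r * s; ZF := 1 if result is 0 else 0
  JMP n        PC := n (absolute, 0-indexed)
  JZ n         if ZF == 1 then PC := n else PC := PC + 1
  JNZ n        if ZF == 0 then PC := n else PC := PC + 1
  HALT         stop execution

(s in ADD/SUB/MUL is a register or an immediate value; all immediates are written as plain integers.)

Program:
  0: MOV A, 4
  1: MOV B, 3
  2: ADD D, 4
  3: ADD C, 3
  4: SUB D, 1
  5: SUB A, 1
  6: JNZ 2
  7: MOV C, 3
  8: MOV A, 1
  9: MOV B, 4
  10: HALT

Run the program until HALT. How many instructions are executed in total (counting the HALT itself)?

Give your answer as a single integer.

Step 1: PC=0 exec 'MOV A, 4'. After: A=4 B=0 C=0 D=0 ZF=0 PC=1
Step 2: PC=1 exec 'MOV B, 3'. After: A=4 B=3 C=0 D=0 ZF=0 PC=2
Step 3: PC=2 exec 'ADD D, 4'. After: A=4 B=3 C=0 D=4 ZF=0 PC=3
Step 4: PC=3 exec 'ADD C, 3'. After: A=4 B=3 C=3 D=4 ZF=0 PC=4
Step 5: PC=4 exec 'SUB D, 1'. After: A=4 B=3 C=3 D=3 ZF=0 PC=5
Step 6: PC=5 exec 'SUB A, 1'. After: A=3 B=3 C=3 D=3 ZF=0 PC=6
Step 7: PC=6 exec 'JNZ 2'. After: A=3 B=3 C=3 D=3 ZF=0 PC=2
Step 8: PC=2 exec 'ADD D, 4'. After: A=3 B=3 C=3 D=7 ZF=0 PC=3
Step 9: PC=3 exec 'ADD C, 3'. After: A=3 B=3 C=6 D=7 ZF=0 PC=4
Step 10: PC=4 exec 'SUB D, 1'. After: A=3 B=3 C=6 D=6 ZF=0 PC=5
Step 11: PC=5 exec 'SUB A, 1'. After: A=2 B=3 C=6 D=6 ZF=0 PC=6
Step 12: PC=6 exec 'JNZ 2'. After: A=2 B=3 C=6 D=6 ZF=0 PC=2
Step 13: PC=2 exec 'ADD D, 4'. After: A=2 B=3 C=6 D=10 ZF=0 PC=3
Step 14: PC=3 exec 'ADD C, 3'. After: A=2 B=3 C=9 D=10 ZF=0 PC=4
Step 15: PC=4 exec 'SUB D, 1'. After: A=2 B=3 C=9 D=9 ZF=0 PC=5
Step 16: PC=5 exec 'SUB A, 1'. After: A=1 B=3 C=9 D=9 ZF=0 PC=6
Step 17: PC=6 exec 'JNZ 2'. After: A=1 B=3 C=9 D=9 ZF=0 PC=2
Step 18: PC=2 exec 'ADD D, 4'. After: A=1 B=3 C=9 D=13 ZF=0 PC=3
Step 19: PC=3 exec 'ADD C, 3'. After: A=1 B=3 C=12 D=13 ZF=0 PC=4
Step 20: PC=4 exec 'SUB D, 1'. After: A=1 B=3 C=12 D=12 ZF=0 PC=5
Step 21: PC=5 exec 'SUB A, 1'. After: A=0 B=3 C=12 D=12 ZF=1 PC=6
Step 22: PC=6 exec 'JNZ 2'. After: A=0 B=3 C=12 D=12 ZF=1 PC=7
Step 23: PC=7 exec 'MOV C, 3'. After: A=0 B=3 C=3 D=12 ZF=1 PC=8
Step 24: PC=8 exec 'MOV A, 1'. After: A=1 B=3 C=3 D=12 ZF=1 PC=9
Step 25: PC=9 exec 'MOV B, 4'. After: A=1 B=4 C=3 D=12 ZF=1 PC=10
Step 26: PC=10 exec 'HALT'. After: A=1 B=4 C=3 D=12 ZF=1 PC=10 HALTED
Total instructions executed: 26

Answer: 26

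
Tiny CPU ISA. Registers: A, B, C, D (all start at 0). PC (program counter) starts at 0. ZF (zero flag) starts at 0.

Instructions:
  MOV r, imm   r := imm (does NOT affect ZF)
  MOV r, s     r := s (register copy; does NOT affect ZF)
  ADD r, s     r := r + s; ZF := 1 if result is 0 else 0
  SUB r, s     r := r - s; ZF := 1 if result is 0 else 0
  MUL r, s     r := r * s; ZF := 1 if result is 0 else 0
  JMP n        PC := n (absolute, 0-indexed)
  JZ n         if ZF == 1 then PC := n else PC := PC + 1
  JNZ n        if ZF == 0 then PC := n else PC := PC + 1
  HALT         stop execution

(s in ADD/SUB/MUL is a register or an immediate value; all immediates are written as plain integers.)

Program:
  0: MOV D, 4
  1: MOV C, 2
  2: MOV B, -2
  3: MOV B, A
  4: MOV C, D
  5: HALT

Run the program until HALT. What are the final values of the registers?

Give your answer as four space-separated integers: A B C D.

Answer: 0 0 4 4

Derivation:
Step 1: PC=0 exec 'MOV D, 4'. After: A=0 B=0 C=0 D=4 ZF=0 PC=1
Step 2: PC=1 exec 'MOV C, 2'. After: A=0 B=0 C=2 D=4 ZF=0 PC=2
Step 3: PC=2 exec 'MOV B, -2'. After: A=0 B=-2 C=2 D=4 ZF=0 PC=3
Step 4: PC=3 exec 'MOV B, A'. After: A=0 B=0 C=2 D=4 ZF=0 PC=4
Step 5: PC=4 exec 'MOV C, D'. After: A=0 B=0 C=4 D=4 ZF=0 PC=5
Step 6: PC=5 exec 'HALT'. After: A=0 B=0 C=4 D=4 ZF=0 PC=5 HALTED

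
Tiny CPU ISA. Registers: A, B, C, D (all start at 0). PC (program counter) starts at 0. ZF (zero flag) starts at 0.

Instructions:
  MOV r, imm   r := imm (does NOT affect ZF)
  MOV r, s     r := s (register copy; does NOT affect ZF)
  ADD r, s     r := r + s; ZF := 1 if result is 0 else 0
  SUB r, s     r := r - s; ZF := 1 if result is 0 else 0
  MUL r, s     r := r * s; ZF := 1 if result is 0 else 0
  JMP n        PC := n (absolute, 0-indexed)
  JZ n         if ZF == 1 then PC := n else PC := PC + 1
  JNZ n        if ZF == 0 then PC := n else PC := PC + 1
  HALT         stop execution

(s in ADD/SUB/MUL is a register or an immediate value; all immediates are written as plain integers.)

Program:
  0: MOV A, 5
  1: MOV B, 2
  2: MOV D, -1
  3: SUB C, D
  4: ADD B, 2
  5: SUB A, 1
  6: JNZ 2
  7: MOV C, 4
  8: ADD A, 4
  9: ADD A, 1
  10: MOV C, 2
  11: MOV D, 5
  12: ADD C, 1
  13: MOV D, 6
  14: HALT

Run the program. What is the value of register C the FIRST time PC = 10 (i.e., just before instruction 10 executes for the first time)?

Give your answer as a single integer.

Step 1: PC=0 exec 'MOV A, 5'. After: A=5 B=0 C=0 D=0 ZF=0 PC=1
Step 2: PC=1 exec 'MOV B, 2'. After: A=5 B=2 C=0 D=0 ZF=0 PC=2
Step 3: PC=2 exec 'MOV D, -1'. After: A=5 B=2 C=0 D=-1 ZF=0 PC=3
Step 4: PC=3 exec 'SUB C, D'. After: A=5 B=2 C=1 D=-1 ZF=0 PC=4
Step 5: PC=4 exec 'ADD B, 2'. After: A=5 B=4 C=1 D=-1 ZF=0 PC=5
Step 6: PC=5 exec 'SUB A, 1'. After: A=4 B=4 C=1 D=-1 ZF=0 PC=6
Step 7: PC=6 exec 'JNZ 2'. After: A=4 B=4 C=1 D=-1 ZF=0 PC=2
Step 8: PC=2 exec 'MOV D, -1'. After: A=4 B=4 C=1 D=-1 ZF=0 PC=3
Step 9: PC=3 exec 'SUB C, D'. After: A=4 B=4 C=2 D=-1 ZF=0 PC=4
Step 10: PC=4 exec 'ADD B, 2'. After: A=4 B=6 C=2 D=-1 ZF=0 PC=5
Step 11: PC=5 exec 'SUB A, 1'. After: A=3 B=6 C=2 D=-1 ZF=0 PC=6
Step 12: PC=6 exec 'JNZ 2'. After: A=3 B=6 C=2 D=-1 ZF=0 PC=2
Step 13: PC=2 exec 'MOV D, -1'. After: A=3 B=6 C=2 D=-1 ZF=0 PC=3
Step 14: PC=3 exec 'SUB C, D'. After: A=3 B=6 C=3 D=-1 ZF=0 PC=4
Step 15: PC=4 exec 'ADD B, 2'. After: A=3 B=8 C=3 D=-1 ZF=0 PC=5
Step 16: PC=5 exec 'SUB A, 1'. After: A=2 B=8 C=3 D=-1 ZF=0 PC=6
Step 17: PC=6 exec 'JNZ 2'. After: A=2 B=8 C=3 D=-1 ZF=0 PC=2
Step 18: PC=2 exec 'MOV D, -1'. After: A=2 B=8 C=3 D=-1 ZF=0 PC=3
Step 19: PC=3 exec 'SUB C, D'. After: A=2 B=8 C=4 D=-1 ZF=0 PC=4
Step 20: PC=4 exec 'ADD B, 2'. After: A=2 B=10 C=4 D=-1 ZF=0 PC=5
Step 21: PC=5 exec 'SUB A, 1'. After: A=1 B=10 C=4 D=-1 ZF=0 PC=6
Step 22: PC=6 exec 'JNZ 2'. After: A=1 B=10 C=4 D=-1 ZF=0 PC=2
Step 23: PC=2 exec 'MOV D, -1'. After: A=1 B=10 C=4 D=-1 ZF=0 PC=3
Step 24: PC=3 exec 'SUB C, D'. After: A=1 B=10 C=5 D=-1 ZF=0 PC=4
Step 25: PC=4 exec 'ADD B, 2'. After: A=1 B=12 C=5 D=-1 ZF=0 PC=5
Step 26: PC=5 exec 'SUB A, 1'. After: A=0 B=12 C=5 D=-1 ZF=1 PC=6
Step 27: PC=6 exec 'JNZ 2'. After: A=0 B=12 C=5 D=-1 ZF=1 PC=7
Step 28: PC=7 exec 'MOV C, 4'. After: A=0 B=12 C=4 D=-1 ZF=1 PC=8
Step 29: PC=8 exec 'ADD A, 4'. After: A=4 B=12 C=4 D=-1 ZF=0 PC=9
Step 30: PC=9 exec 'ADD A, 1'. After: A=5 B=12 C=4 D=-1 ZF=0 PC=10
First time PC=10: C=4

4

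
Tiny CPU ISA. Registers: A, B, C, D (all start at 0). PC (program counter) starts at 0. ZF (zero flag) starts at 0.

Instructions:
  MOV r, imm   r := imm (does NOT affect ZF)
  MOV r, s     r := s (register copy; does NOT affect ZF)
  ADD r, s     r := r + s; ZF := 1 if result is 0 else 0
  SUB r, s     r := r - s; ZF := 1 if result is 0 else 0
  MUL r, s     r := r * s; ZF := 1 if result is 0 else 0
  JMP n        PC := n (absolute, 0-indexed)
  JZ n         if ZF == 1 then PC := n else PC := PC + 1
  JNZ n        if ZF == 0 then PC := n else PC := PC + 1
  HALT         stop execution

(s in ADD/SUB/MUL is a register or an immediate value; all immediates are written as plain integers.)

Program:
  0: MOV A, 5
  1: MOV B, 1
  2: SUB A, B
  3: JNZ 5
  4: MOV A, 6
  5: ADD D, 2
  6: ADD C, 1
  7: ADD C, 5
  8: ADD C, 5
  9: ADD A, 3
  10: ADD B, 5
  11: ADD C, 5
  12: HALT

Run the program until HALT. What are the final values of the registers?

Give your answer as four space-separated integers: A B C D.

Answer: 7 6 16 2

Derivation:
Step 1: PC=0 exec 'MOV A, 5'. After: A=5 B=0 C=0 D=0 ZF=0 PC=1
Step 2: PC=1 exec 'MOV B, 1'. After: A=5 B=1 C=0 D=0 ZF=0 PC=2
Step 3: PC=2 exec 'SUB A, B'. After: A=4 B=1 C=0 D=0 ZF=0 PC=3
Step 4: PC=3 exec 'JNZ 5'. After: A=4 B=1 C=0 D=0 ZF=0 PC=5
Step 5: PC=5 exec 'ADD D, 2'. After: A=4 B=1 C=0 D=2 ZF=0 PC=6
Step 6: PC=6 exec 'ADD C, 1'. After: A=4 B=1 C=1 D=2 ZF=0 PC=7
Step 7: PC=7 exec 'ADD C, 5'. After: A=4 B=1 C=6 D=2 ZF=0 PC=8
Step 8: PC=8 exec 'ADD C, 5'. After: A=4 B=1 C=11 D=2 ZF=0 PC=9
Step 9: PC=9 exec 'ADD A, 3'. After: A=7 B=1 C=11 D=2 ZF=0 PC=10
Step 10: PC=10 exec 'ADD B, 5'. After: A=7 B=6 C=11 D=2 ZF=0 PC=11
Step 11: PC=11 exec 'ADD C, 5'. After: A=7 B=6 C=16 D=2 ZF=0 PC=12
Step 12: PC=12 exec 'HALT'. After: A=7 B=6 C=16 D=2 ZF=0 PC=12 HALTED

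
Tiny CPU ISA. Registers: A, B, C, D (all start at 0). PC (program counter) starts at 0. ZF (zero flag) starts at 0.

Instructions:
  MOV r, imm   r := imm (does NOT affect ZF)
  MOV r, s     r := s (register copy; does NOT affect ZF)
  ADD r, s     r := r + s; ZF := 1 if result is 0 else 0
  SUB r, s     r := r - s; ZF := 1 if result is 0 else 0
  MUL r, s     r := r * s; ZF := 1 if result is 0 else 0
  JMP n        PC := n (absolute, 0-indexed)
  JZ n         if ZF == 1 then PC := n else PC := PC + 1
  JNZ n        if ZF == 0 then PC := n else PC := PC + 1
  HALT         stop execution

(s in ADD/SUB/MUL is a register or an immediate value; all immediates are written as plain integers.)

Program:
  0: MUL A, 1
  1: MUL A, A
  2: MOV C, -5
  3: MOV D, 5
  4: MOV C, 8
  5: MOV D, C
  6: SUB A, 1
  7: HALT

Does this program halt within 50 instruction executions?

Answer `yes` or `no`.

Step 1: PC=0 exec 'MUL A, 1'. After: A=0 B=0 C=0 D=0 ZF=1 PC=1
Step 2: PC=1 exec 'MUL A, A'. After: A=0 B=0 C=0 D=0 ZF=1 PC=2
Step 3: PC=2 exec 'MOV C, -5'. After: A=0 B=0 C=-5 D=0 ZF=1 PC=3
Step 4: PC=3 exec 'MOV D, 5'. After: A=0 B=0 C=-5 D=5 ZF=1 PC=4
Step 5: PC=4 exec 'MOV C, 8'. After: A=0 B=0 C=8 D=5 ZF=1 PC=5
Step 6: PC=5 exec 'MOV D, C'. After: A=0 B=0 C=8 D=8 ZF=1 PC=6
Step 7: PC=6 exec 'SUB A, 1'. After: A=-1 B=0 C=8 D=8 ZF=0 PC=7
Step 8: PC=7 exec 'HALT'. After: A=-1 B=0 C=8 D=8 ZF=0 PC=7 HALTED

Answer: yes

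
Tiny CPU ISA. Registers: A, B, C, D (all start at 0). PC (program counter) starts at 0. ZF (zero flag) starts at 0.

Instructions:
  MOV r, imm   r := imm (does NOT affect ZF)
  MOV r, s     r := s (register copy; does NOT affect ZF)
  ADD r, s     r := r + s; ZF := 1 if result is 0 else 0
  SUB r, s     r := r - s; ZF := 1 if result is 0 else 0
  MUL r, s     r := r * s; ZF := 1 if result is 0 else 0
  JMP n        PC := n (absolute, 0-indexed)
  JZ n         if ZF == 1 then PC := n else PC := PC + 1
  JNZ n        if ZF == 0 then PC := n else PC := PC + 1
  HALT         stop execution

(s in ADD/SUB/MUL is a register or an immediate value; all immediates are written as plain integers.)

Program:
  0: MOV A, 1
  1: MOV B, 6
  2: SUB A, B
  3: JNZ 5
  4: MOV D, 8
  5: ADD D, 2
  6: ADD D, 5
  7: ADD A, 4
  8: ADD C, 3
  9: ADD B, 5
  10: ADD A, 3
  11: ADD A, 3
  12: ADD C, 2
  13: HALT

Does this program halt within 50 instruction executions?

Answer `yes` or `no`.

Answer: yes

Derivation:
Step 1: PC=0 exec 'MOV A, 1'. After: A=1 B=0 C=0 D=0 ZF=0 PC=1
Step 2: PC=1 exec 'MOV B, 6'. After: A=1 B=6 C=0 D=0 ZF=0 PC=2
Step 3: PC=2 exec 'SUB A, B'. After: A=-5 B=6 C=0 D=0 ZF=0 PC=3
Step 4: PC=3 exec 'JNZ 5'. After: A=-5 B=6 C=0 D=0 ZF=0 PC=5
Step 5: PC=5 exec 'ADD D, 2'. After: A=-5 B=6 C=0 D=2 ZF=0 PC=6
Step 6: PC=6 exec 'ADD D, 5'. After: A=-5 B=6 C=0 D=7 ZF=0 PC=7
Step 7: PC=7 exec 'ADD A, 4'. After: A=-1 B=6 C=0 D=7 ZF=0 PC=8
Step 8: PC=8 exec 'ADD C, 3'. After: A=-1 B=6 C=3 D=7 ZF=0 PC=9
Step 9: PC=9 exec 'ADD B, 5'. After: A=-1 B=11 C=3 D=7 ZF=0 PC=10
Step 10: PC=10 exec 'ADD A, 3'. After: A=2 B=11 C=3 D=7 ZF=0 PC=11
Step 11: PC=11 exec 'ADD A, 3'. After: A=5 B=11 C=3 D=7 ZF=0 PC=12
Step 12: PC=12 exec 'ADD C, 2'. After: A=5 B=11 C=5 D=7 ZF=0 PC=13
Step 13: PC=13 exec 'HALT'. After: A=5 B=11 C=5 D=7 ZF=0 PC=13 HALTED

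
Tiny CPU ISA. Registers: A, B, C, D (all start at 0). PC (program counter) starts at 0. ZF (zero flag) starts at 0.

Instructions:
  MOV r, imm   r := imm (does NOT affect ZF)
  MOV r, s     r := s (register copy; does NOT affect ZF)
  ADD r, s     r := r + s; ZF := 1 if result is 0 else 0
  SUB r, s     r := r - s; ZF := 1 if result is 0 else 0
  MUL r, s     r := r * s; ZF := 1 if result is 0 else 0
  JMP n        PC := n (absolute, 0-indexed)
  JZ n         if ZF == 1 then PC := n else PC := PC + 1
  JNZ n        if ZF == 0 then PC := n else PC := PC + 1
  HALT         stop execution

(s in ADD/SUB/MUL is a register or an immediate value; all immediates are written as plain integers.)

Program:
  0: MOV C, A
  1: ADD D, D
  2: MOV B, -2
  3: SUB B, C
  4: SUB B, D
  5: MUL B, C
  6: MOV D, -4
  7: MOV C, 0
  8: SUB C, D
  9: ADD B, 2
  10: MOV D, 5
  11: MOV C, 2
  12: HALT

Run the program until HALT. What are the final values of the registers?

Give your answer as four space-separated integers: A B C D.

Answer: 0 2 2 5

Derivation:
Step 1: PC=0 exec 'MOV C, A'. After: A=0 B=0 C=0 D=0 ZF=0 PC=1
Step 2: PC=1 exec 'ADD D, D'. After: A=0 B=0 C=0 D=0 ZF=1 PC=2
Step 3: PC=2 exec 'MOV B, -2'. After: A=0 B=-2 C=0 D=0 ZF=1 PC=3
Step 4: PC=3 exec 'SUB B, C'. After: A=0 B=-2 C=0 D=0 ZF=0 PC=4
Step 5: PC=4 exec 'SUB B, D'. After: A=0 B=-2 C=0 D=0 ZF=0 PC=5
Step 6: PC=5 exec 'MUL B, C'. After: A=0 B=0 C=0 D=0 ZF=1 PC=6
Step 7: PC=6 exec 'MOV D, -4'. After: A=0 B=0 C=0 D=-4 ZF=1 PC=7
Step 8: PC=7 exec 'MOV C, 0'. After: A=0 B=0 C=0 D=-4 ZF=1 PC=8
Step 9: PC=8 exec 'SUB C, D'. After: A=0 B=0 C=4 D=-4 ZF=0 PC=9
Step 10: PC=9 exec 'ADD B, 2'. After: A=0 B=2 C=4 D=-4 ZF=0 PC=10
Step 11: PC=10 exec 'MOV D, 5'. After: A=0 B=2 C=4 D=5 ZF=0 PC=11
Step 12: PC=11 exec 'MOV C, 2'. After: A=0 B=2 C=2 D=5 ZF=0 PC=12
Step 13: PC=12 exec 'HALT'. After: A=0 B=2 C=2 D=5 ZF=0 PC=12 HALTED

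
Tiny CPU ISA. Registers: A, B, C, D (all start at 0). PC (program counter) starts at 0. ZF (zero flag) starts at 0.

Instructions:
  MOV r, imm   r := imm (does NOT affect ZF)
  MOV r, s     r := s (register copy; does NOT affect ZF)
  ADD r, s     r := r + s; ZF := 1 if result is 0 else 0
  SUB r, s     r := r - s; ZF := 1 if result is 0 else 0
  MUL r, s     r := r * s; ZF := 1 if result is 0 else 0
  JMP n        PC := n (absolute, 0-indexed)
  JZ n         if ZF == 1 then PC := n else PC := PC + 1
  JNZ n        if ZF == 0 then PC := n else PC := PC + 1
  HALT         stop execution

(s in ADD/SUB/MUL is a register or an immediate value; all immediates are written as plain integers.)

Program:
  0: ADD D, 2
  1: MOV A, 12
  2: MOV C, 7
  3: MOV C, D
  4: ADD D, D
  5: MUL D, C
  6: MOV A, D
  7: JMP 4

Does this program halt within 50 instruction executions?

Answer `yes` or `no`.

Step 1: PC=0 exec 'ADD D, 2'. After: A=0 B=0 C=0 D=2 ZF=0 PC=1
Step 2: PC=1 exec 'MOV A, 12'. After: A=12 B=0 C=0 D=2 ZF=0 PC=2
Step 3: PC=2 exec 'MOV C, 7'. After: A=12 B=0 C=7 D=2 ZF=0 PC=3
Step 4: PC=3 exec 'MOV C, D'. After: A=12 B=0 C=2 D=2 ZF=0 PC=4
Step 5: PC=4 exec 'ADD D, D'. After: A=12 B=0 C=2 D=4 ZF=0 PC=5
Step 6: PC=5 exec 'MUL D, C'. After: A=12 B=0 C=2 D=8 ZF=0 PC=6
Step 7: PC=6 exec 'MOV A, D'. After: A=8 B=0 C=2 D=8 ZF=0 PC=7
Step 8: PC=7 exec 'JMP 4'. After: A=8 B=0 C=2 D=8 ZF=0 PC=4
Step 9: PC=4 exec 'ADD D, D'. After: A=8 B=0 C=2 D=16 ZF=0 PC=5
Step 10: PC=5 exec 'MUL D, C'. After: A=8 B=0 C=2 D=32 ZF=0 PC=6
Step 11: PC=6 exec 'MOV A, D'. After: A=32 B=0 C=2 D=32 ZF=0 PC=7
Step 12: PC=7 exec 'JMP 4'. After: A=32 B=0 C=2 D=32 ZF=0 PC=4
Step 13: PC=4 exec 'ADD D, D'. After: A=32 B=0 C=2 D=64 ZF=0 PC=5
Step 14: PC=5 exec 'MUL D, C'. After: A=32 B=0 C=2 D=128 ZF=0 PC=6
Step 15: PC=6 exec 'MOV A, D'. After: A=128 B=0 C=2 D=128 ZF=0 PC=7
After 50 steps: not halted. PC revisits the same instructions with no path to HALT; will never halt.

Answer: no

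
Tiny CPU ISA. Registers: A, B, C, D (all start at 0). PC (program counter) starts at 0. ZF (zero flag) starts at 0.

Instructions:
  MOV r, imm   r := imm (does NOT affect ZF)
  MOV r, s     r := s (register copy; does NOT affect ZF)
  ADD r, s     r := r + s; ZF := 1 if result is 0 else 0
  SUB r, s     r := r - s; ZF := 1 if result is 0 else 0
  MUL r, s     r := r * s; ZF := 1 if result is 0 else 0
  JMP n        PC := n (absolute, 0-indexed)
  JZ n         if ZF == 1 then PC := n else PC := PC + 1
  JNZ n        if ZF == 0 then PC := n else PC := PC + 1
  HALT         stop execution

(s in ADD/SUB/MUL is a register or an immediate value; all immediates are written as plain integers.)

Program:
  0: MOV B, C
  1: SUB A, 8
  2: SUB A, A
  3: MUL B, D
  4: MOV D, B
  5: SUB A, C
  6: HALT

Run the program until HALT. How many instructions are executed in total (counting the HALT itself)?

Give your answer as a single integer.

Step 1: PC=0 exec 'MOV B, C'. After: A=0 B=0 C=0 D=0 ZF=0 PC=1
Step 2: PC=1 exec 'SUB A, 8'. After: A=-8 B=0 C=0 D=0 ZF=0 PC=2
Step 3: PC=2 exec 'SUB A, A'. After: A=0 B=0 C=0 D=0 ZF=1 PC=3
Step 4: PC=3 exec 'MUL B, D'. After: A=0 B=0 C=0 D=0 ZF=1 PC=4
Step 5: PC=4 exec 'MOV D, B'. After: A=0 B=0 C=0 D=0 ZF=1 PC=5
Step 6: PC=5 exec 'SUB A, C'. After: A=0 B=0 C=0 D=0 ZF=1 PC=6
Step 7: PC=6 exec 'HALT'. After: A=0 B=0 C=0 D=0 ZF=1 PC=6 HALTED
Total instructions executed: 7

Answer: 7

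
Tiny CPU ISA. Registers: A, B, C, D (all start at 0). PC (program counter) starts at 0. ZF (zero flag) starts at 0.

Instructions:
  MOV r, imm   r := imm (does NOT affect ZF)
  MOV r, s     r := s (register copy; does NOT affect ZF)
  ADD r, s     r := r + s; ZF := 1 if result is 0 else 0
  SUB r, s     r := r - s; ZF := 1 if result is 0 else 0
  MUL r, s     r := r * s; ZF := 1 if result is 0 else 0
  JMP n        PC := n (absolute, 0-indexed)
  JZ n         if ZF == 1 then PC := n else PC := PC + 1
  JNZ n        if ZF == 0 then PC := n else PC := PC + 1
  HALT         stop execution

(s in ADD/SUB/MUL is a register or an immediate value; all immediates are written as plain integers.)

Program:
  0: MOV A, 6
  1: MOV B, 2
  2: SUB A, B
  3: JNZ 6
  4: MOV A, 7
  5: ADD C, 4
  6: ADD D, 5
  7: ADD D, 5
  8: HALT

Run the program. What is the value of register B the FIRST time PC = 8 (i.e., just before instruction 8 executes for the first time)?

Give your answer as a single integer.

Step 1: PC=0 exec 'MOV A, 6'. After: A=6 B=0 C=0 D=0 ZF=0 PC=1
Step 2: PC=1 exec 'MOV B, 2'. After: A=6 B=2 C=0 D=0 ZF=0 PC=2
Step 3: PC=2 exec 'SUB A, B'. After: A=4 B=2 C=0 D=0 ZF=0 PC=3
Step 4: PC=3 exec 'JNZ 6'. After: A=4 B=2 C=0 D=0 ZF=0 PC=6
Step 5: PC=6 exec 'ADD D, 5'. After: A=4 B=2 C=0 D=5 ZF=0 PC=7
Step 6: PC=7 exec 'ADD D, 5'. After: A=4 B=2 C=0 D=10 ZF=0 PC=8
First time PC=8: B=2

2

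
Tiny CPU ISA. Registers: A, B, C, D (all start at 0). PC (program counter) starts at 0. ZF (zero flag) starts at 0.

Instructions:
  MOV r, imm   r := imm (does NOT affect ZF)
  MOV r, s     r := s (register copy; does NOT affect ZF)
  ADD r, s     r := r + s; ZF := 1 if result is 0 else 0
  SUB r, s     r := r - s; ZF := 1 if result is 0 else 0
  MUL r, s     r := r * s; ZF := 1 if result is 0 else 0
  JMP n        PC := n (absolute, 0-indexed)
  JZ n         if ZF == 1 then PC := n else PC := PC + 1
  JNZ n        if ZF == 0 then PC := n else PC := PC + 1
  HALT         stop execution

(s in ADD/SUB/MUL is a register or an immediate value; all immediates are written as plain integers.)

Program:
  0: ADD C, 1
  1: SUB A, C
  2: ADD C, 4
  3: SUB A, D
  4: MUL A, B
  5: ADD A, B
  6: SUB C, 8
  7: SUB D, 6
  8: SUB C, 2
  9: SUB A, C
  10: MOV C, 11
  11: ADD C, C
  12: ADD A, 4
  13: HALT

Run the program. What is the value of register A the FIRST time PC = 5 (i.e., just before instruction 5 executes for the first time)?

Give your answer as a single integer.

Step 1: PC=0 exec 'ADD C, 1'. After: A=0 B=0 C=1 D=0 ZF=0 PC=1
Step 2: PC=1 exec 'SUB A, C'. After: A=-1 B=0 C=1 D=0 ZF=0 PC=2
Step 3: PC=2 exec 'ADD C, 4'. After: A=-1 B=0 C=5 D=0 ZF=0 PC=3
Step 4: PC=3 exec 'SUB A, D'. After: A=-1 B=0 C=5 D=0 ZF=0 PC=4
Step 5: PC=4 exec 'MUL A, B'. After: A=0 B=0 C=5 D=0 ZF=1 PC=5
First time PC=5: A=0

0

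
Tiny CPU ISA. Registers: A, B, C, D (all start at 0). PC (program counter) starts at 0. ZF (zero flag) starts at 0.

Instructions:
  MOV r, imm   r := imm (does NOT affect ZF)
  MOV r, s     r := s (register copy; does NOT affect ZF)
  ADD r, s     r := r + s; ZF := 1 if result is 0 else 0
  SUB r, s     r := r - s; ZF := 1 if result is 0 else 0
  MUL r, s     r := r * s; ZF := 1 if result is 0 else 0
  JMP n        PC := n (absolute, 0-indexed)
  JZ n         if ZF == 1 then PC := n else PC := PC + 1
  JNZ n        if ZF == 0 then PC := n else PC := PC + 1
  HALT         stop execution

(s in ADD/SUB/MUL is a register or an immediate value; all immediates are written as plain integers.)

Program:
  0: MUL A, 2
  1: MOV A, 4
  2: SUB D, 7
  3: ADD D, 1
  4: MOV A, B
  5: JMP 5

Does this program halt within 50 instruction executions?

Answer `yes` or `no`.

Step 1: PC=0 exec 'MUL A, 2'. After: A=0 B=0 C=0 D=0 ZF=1 PC=1
Step 2: PC=1 exec 'MOV A, 4'. After: A=4 B=0 C=0 D=0 ZF=1 PC=2
Step 3: PC=2 exec 'SUB D, 7'. After: A=4 B=0 C=0 D=-7 ZF=0 PC=3
Step 4: PC=3 exec 'ADD D, 1'. After: A=4 B=0 C=0 D=-6 ZF=0 PC=4
Step 5: PC=4 exec 'MOV A, B'. After: A=0 B=0 C=0 D=-6 ZF=0 PC=5
Step 6: PC=5 exec 'JMP 5'. After: A=0 B=0 C=0 D=-6 ZF=0 PC=5
State after step 6 equals state after step 5: the program is in a cycle of length 1 and will never halt.

Answer: no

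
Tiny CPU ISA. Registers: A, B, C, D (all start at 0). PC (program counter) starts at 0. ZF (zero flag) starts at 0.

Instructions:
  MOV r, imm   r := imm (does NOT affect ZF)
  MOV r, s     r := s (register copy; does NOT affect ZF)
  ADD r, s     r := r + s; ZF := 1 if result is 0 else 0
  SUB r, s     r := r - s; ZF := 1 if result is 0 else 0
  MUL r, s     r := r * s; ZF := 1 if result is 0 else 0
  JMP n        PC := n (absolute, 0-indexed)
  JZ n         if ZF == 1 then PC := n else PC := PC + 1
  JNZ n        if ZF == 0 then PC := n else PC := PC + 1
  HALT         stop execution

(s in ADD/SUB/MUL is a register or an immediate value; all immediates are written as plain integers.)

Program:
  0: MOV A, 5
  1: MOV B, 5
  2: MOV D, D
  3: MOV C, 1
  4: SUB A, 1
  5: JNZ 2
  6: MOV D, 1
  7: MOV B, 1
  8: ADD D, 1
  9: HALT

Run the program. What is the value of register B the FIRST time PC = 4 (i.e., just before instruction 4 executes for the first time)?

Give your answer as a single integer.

Step 1: PC=0 exec 'MOV A, 5'. After: A=5 B=0 C=0 D=0 ZF=0 PC=1
Step 2: PC=1 exec 'MOV B, 5'. After: A=5 B=5 C=0 D=0 ZF=0 PC=2
Step 3: PC=2 exec 'MOV D, D'. After: A=5 B=5 C=0 D=0 ZF=0 PC=3
Step 4: PC=3 exec 'MOV C, 1'. After: A=5 B=5 C=1 D=0 ZF=0 PC=4
First time PC=4: B=5

5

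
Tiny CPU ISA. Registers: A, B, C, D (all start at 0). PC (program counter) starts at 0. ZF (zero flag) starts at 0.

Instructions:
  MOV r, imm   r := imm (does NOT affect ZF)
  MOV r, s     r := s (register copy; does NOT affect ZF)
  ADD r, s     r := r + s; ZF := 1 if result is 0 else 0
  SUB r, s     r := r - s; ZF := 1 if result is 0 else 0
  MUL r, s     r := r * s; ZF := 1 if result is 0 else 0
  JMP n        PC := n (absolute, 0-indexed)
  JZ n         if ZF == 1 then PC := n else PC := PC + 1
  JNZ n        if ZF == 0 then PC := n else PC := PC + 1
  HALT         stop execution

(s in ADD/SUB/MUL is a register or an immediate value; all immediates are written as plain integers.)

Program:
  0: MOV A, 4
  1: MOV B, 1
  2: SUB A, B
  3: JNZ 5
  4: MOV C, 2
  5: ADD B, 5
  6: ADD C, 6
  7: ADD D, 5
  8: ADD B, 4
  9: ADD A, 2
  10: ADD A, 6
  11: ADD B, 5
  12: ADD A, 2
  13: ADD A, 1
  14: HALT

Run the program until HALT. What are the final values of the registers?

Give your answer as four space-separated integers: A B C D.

Answer: 14 15 6 5

Derivation:
Step 1: PC=0 exec 'MOV A, 4'. After: A=4 B=0 C=0 D=0 ZF=0 PC=1
Step 2: PC=1 exec 'MOV B, 1'. After: A=4 B=1 C=0 D=0 ZF=0 PC=2
Step 3: PC=2 exec 'SUB A, B'. After: A=3 B=1 C=0 D=0 ZF=0 PC=3
Step 4: PC=3 exec 'JNZ 5'. After: A=3 B=1 C=0 D=0 ZF=0 PC=5
Step 5: PC=5 exec 'ADD B, 5'. After: A=3 B=6 C=0 D=0 ZF=0 PC=6
Step 6: PC=6 exec 'ADD C, 6'. After: A=3 B=6 C=6 D=0 ZF=0 PC=7
Step 7: PC=7 exec 'ADD D, 5'. After: A=3 B=6 C=6 D=5 ZF=0 PC=8
Step 8: PC=8 exec 'ADD B, 4'. After: A=3 B=10 C=6 D=5 ZF=0 PC=9
Step 9: PC=9 exec 'ADD A, 2'. After: A=5 B=10 C=6 D=5 ZF=0 PC=10
Step 10: PC=10 exec 'ADD A, 6'. After: A=11 B=10 C=6 D=5 ZF=0 PC=11
Step 11: PC=11 exec 'ADD B, 5'. After: A=11 B=15 C=6 D=5 ZF=0 PC=12
Step 12: PC=12 exec 'ADD A, 2'. After: A=13 B=15 C=6 D=5 ZF=0 PC=13
Step 13: PC=13 exec 'ADD A, 1'. After: A=14 B=15 C=6 D=5 ZF=0 PC=14
Step 14: PC=14 exec 'HALT'. After: A=14 B=15 C=6 D=5 ZF=0 PC=14 HALTED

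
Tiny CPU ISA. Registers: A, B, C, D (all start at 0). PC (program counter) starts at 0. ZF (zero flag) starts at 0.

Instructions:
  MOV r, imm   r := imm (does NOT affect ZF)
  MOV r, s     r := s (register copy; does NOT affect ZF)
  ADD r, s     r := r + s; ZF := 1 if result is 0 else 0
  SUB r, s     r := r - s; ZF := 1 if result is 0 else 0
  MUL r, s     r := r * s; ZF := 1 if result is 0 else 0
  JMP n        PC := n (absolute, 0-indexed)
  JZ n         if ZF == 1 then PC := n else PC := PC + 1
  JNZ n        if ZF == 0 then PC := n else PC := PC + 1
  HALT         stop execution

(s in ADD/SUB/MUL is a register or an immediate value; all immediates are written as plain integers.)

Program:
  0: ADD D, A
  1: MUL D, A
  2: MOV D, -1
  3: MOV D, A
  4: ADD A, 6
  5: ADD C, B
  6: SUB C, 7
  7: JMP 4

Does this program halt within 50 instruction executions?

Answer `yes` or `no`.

Answer: no

Derivation:
Step 1: PC=0 exec 'ADD D, A'. After: A=0 B=0 C=0 D=0 ZF=1 PC=1
Step 2: PC=1 exec 'MUL D, A'. After: A=0 B=0 C=0 D=0 ZF=1 PC=2
Step 3: PC=2 exec 'MOV D, -1'. After: A=0 B=0 C=0 D=-1 ZF=1 PC=3
Step 4: PC=3 exec 'MOV D, A'. After: A=0 B=0 C=0 D=0 ZF=1 PC=4
Step 5: PC=4 exec 'ADD A, 6'. After: A=6 B=0 C=0 D=0 ZF=0 PC=5
Step 6: PC=5 exec 'ADD C, B'. After: A=6 B=0 C=0 D=0 ZF=1 PC=6
Step 7: PC=6 exec 'SUB C, 7'. After: A=6 B=0 C=-7 D=0 ZF=0 PC=7
Step 8: PC=7 exec 'JMP 4'. After: A=6 B=0 C=-7 D=0 ZF=0 PC=4
Step 9: PC=4 exec 'ADD A, 6'. After: A=12 B=0 C=-7 D=0 ZF=0 PC=5
Step 10: PC=5 exec 'ADD C, B'. After: A=12 B=0 C=-7 D=0 ZF=0 PC=6
Step 11: PC=6 exec 'SUB C, 7'. After: A=12 B=0 C=-14 D=0 ZF=0 PC=7
Step 12: PC=7 exec 'JMP 4'. After: A=12 B=0 C=-14 D=0 ZF=0 PC=4
Step 13: PC=4 exec 'ADD A, 6'. After: A=18 B=0 C=-14 D=0 ZF=0 PC=5
Step 14: PC=5 exec 'ADD C, B'. After: A=18 B=0 C=-14 D=0 ZF=0 PC=6
Step 15: PC=6 exec 'SUB C, 7'. After: A=18 B=0 C=-21 D=0 ZF=0 PC=7
After 50 steps: not halted. PC revisits the same instructions with no path to HALT; will never halt.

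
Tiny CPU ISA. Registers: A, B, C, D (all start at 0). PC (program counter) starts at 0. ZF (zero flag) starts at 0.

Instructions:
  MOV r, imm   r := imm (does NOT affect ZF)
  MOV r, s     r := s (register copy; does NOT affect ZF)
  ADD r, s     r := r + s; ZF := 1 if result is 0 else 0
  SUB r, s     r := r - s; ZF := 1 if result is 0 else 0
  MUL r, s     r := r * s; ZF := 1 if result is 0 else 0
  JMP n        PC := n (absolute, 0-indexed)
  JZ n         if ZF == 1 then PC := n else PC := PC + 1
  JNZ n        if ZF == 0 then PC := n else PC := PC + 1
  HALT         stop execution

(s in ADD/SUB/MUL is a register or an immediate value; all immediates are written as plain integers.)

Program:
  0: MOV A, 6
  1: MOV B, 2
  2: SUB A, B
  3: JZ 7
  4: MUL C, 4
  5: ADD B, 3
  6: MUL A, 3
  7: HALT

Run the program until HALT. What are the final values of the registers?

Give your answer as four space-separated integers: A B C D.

Answer: 12 5 0 0

Derivation:
Step 1: PC=0 exec 'MOV A, 6'. After: A=6 B=0 C=0 D=0 ZF=0 PC=1
Step 2: PC=1 exec 'MOV B, 2'. After: A=6 B=2 C=0 D=0 ZF=0 PC=2
Step 3: PC=2 exec 'SUB A, B'. After: A=4 B=2 C=0 D=0 ZF=0 PC=3
Step 4: PC=3 exec 'JZ 7'. After: A=4 B=2 C=0 D=0 ZF=0 PC=4
Step 5: PC=4 exec 'MUL C, 4'. After: A=4 B=2 C=0 D=0 ZF=1 PC=5
Step 6: PC=5 exec 'ADD B, 3'. After: A=4 B=5 C=0 D=0 ZF=0 PC=6
Step 7: PC=6 exec 'MUL A, 3'. After: A=12 B=5 C=0 D=0 ZF=0 PC=7
Step 8: PC=7 exec 'HALT'. After: A=12 B=5 C=0 D=0 ZF=0 PC=7 HALTED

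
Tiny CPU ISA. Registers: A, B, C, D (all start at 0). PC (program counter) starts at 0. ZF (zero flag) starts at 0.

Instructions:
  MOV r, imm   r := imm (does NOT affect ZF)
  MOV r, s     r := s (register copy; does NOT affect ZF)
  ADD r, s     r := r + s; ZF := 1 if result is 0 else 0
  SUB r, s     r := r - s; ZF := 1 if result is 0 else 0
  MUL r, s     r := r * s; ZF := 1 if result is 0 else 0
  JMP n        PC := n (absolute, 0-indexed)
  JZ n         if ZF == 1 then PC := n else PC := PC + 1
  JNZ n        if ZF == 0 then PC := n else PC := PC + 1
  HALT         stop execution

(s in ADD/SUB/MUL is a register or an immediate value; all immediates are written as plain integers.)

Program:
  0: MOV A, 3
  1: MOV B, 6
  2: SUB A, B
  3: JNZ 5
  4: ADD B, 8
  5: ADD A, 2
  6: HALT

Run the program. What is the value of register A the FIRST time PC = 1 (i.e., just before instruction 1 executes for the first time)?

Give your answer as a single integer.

Step 1: PC=0 exec 'MOV A, 3'. After: A=3 B=0 C=0 D=0 ZF=0 PC=1
First time PC=1: A=3

3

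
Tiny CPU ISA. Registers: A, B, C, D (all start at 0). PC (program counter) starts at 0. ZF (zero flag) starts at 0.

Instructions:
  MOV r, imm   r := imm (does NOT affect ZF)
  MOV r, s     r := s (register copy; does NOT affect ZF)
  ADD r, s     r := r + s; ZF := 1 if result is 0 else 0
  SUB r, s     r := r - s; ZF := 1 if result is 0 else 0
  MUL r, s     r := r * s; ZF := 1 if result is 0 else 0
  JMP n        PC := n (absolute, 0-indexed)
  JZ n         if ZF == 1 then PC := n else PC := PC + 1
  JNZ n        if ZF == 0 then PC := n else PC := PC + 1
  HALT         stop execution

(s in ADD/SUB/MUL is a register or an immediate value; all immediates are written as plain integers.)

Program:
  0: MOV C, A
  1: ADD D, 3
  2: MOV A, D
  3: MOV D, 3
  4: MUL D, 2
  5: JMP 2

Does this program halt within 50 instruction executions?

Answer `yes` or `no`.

Answer: no

Derivation:
Step 1: PC=0 exec 'MOV C, A'. After: A=0 B=0 C=0 D=0 ZF=0 PC=1
Step 2: PC=1 exec 'ADD D, 3'. After: A=0 B=0 C=0 D=3 ZF=0 PC=2
Step 3: PC=2 exec 'MOV A, D'. After: A=3 B=0 C=0 D=3 ZF=0 PC=3
Step 4: PC=3 exec 'MOV D, 3'. After: A=3 B=0 C=0 D=3 ZF=0 PC=4
Step 5: PC=4 exec 'MUL D, 2'. After: A=3 B=0 C=0 D=6 ZF=0 PC=5
Step 6: PC=5 exec 'JMP 2'. After: A=3 B=0 C=0 D=6 ZF=0 PC=2
Step 7: PC=2 exec 'MOV A, D'. After: A=6 B=0 C=0 D=6 ZF=0 PC=3
Step 8: PC=3 exec 'MOV D, 3'. After: A=6 B=0 C=0 D=3 ZF=0 PC=4
Step 9: PC=4 exec 'MUL D, 2'. After: A=6 B=0 C=0 D=6 ZF=0 PC=5
Step 10: PC=5 exec 'JMP 2'. After: A=6 B=0 C=0 D=6 ZF=0 PC=2
Step 11: PC=2 exec 'MOV A, D'. After: A=6 B=0 C=0 D=6 ZF=0 PC=3
State after step 11 equals state after step 7: the program is in a cycle of length 4 and will never halt.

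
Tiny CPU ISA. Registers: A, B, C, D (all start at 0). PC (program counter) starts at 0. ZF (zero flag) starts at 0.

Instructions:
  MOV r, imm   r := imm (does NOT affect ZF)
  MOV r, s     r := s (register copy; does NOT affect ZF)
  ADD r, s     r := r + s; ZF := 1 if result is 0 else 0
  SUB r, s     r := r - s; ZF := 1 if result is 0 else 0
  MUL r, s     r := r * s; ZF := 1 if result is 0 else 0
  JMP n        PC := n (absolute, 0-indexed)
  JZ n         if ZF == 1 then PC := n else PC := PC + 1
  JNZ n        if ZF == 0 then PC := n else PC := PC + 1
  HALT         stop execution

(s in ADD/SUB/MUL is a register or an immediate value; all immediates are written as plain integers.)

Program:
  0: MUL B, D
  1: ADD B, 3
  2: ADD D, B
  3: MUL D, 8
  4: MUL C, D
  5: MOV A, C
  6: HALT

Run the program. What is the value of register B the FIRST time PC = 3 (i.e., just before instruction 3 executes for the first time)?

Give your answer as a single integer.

Step 1: PC=0 exec 'MUL B, D'. After: A=0 B=0 C=0 D=0 ZF=1 PC=1
Step 2: PC=1 exec 'ADD B, 3'. After: A=0 B=3 C=0 D=0 ZF=0 PC=2
Step 3: PC=2 exec 'ADD D, B'. After: A=0 B=3 C=0 D=3 ZF=0 PC=3
First time PC=3: B=3

3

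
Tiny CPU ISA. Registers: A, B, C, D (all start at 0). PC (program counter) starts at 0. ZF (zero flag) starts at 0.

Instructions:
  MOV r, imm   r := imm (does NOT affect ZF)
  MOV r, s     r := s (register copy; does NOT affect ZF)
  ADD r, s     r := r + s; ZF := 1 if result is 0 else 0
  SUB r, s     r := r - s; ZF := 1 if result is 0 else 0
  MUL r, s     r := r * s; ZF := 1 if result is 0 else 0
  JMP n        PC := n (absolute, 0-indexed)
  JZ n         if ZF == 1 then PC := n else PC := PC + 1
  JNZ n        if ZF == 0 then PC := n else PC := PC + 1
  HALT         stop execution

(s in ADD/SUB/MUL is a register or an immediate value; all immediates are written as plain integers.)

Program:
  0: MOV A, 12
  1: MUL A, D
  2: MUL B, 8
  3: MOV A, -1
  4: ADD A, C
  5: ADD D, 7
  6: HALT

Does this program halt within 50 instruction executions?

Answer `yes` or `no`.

Step 1: PC=0 exec 'MOV A, 12'. After: A=12 B=0 C=0 D=0 ZF=0 PC=1
Step 2: PC=1 exec 'MUL A, D'. After: A=0 B=0 C=0 D=0 ZF=1 PC=2
Step 3: PC=2 exec 'MUL B, 8'. After: A=0 B=0 C=0 D=0 ZF=1 PC=3
Step 4: PC=3 exec 'MOV A, -1'. After: A=-1 B=0 C=0 D=0 ZF=1 PC=4
Step 5: PC=4 exec 'ADD A, C'. After: A=-1 B=0 C=0 D=0 ZF=0 PC=5
Step 6: PC=5 exec 'ADD D, 7'. After: A=-1 B=0 C=0 D=7 ZF=0 PC=6
Step 7: PC=6 exec 'HALT'. After: A=-1 B=0 C=0 D=7 ZF=0 PC=6 HALTED

Answer: yes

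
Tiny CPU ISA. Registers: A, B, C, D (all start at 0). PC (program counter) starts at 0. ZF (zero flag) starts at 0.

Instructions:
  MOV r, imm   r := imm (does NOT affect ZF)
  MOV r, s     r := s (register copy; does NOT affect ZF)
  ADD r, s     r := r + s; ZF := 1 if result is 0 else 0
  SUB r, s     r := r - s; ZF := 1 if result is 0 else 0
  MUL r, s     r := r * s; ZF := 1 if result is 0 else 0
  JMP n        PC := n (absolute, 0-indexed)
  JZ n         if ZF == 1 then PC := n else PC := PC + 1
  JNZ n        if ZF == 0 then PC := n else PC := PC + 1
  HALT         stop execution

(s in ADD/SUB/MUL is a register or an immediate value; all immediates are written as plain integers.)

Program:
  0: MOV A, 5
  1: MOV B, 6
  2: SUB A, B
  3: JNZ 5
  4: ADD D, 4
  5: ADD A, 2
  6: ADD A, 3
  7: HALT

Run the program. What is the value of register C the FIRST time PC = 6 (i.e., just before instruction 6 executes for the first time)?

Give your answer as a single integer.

Step 1: PC=0 exec 'MOV A, 5'. After: A=5 B=0 C=0 D=0 ZF=0 PC=1
Step 2: PC=1 exec 'MOV B, 6'. After: A=5 B=6 C=0 D=0 ZF=0 PC=2
Step 3: PC=2 exec 'SUB A, B'. After: A=-1 B=6 C=0 D=0 ZF=0 PC=3
Step 4: PC=3 exec 'JNZ 5'. After: A=-1 B=6 C=0 D=0 ZF=0 PC=5
Step 5: PC=5 exec 'ADD A, 2'. After: A=1 B=6 C=0 D=0 ZF=0 PC=6
First time PC=6: C=0

0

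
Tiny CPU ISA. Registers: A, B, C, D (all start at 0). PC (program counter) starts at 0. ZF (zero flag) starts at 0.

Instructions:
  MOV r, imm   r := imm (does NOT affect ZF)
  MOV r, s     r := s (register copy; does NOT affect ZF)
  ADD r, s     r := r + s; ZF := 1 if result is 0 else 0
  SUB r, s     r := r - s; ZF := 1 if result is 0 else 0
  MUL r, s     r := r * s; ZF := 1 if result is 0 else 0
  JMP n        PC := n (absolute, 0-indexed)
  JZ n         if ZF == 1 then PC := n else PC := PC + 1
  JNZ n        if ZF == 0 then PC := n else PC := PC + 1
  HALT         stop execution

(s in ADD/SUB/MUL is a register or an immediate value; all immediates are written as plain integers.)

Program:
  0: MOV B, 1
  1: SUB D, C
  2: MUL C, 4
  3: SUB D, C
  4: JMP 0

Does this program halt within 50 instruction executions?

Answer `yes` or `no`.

Step 1: PC=0 exec 'MOV B, 1'. After: A=0 B=1 C=0 D=0 ZF=0 PC=1
Step 2: PC=1 exec 'SUB D, C'. After: A=0 B=1 C=0 D=0 ZF=1 PC=2
Step 3: PC=2 exec 'MUL C, 4'. After: A=0 B=1 C=0 D=0 ZF=1 PC=3
Step 4: PC=3 exec 'SUB D, C'. After: A=0 B=1 C=0 D=0 ZF=1 PC=4
Step 5: PC=4 exec 'JMP 0'. After: A=0 B=1 C=0 D=0 ZF=1 PC=0
Step 6: PC=0 exec 'MOV B, 1'. After: A=0 B=1 C=0 D=0 ZF=1 PC=1
Step 7: PC=1 exec 'SUB D, C'. After: A=0 B=1 C=0 D=0 ZF=1 PC=2
State after step 7 equals state after step 2: the program is in a cycle of length 5 and will never halt.

Answer: no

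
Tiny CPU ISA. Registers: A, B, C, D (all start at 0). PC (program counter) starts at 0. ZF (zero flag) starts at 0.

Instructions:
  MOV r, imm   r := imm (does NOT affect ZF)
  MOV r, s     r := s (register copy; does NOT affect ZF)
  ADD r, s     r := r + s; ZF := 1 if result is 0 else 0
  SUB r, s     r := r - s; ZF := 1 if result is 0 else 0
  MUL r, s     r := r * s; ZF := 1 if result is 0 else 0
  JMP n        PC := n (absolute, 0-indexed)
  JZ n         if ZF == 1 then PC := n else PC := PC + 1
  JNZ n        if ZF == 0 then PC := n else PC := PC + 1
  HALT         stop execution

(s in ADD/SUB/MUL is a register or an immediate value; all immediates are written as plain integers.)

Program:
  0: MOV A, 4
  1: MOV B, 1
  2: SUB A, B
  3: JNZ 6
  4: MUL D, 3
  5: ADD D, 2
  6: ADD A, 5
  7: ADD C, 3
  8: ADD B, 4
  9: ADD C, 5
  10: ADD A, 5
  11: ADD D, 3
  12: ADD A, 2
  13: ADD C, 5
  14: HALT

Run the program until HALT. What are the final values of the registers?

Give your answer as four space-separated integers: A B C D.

Step 1: PC=0 exec 'MOV A, 4'. After: A=4 B=0 C=0 D=0 ZF=0 PC=1
Step 2: PC=1 exec 'MOV B, 1'. After: A=4 B=1 C=0 D=0 ZF=0 PC=2
Step 3: PC=2 exec 'SUB A, B'. After: A=3 B=1 C=0 D=0 ZF=0 PC=3
Step 4: PC=3 exec 'JNZ 6'. After: A=3 B=1 C=0 D=0 ZF=0 PC=6
Step 5: PC=6 exec 'ADD A, 5'. After: A=8 B=1 C=0 D=0 ZF=0 PC=7
Step 6: PC=7 exec 'ADD C, 3'. After: A=8 B=1 C=3 D=0 ZF=0 PC=8
Step 7: PC=8 exec 'ADD B, 4'. After: A=8 B=5 C=3 D=0 ZF=0 PC=9
Step 8: PC=9 exec 'ADD C, 5'. After: A=8 B=5 C=8 D=0 ZF=0 PC=10
Step 9: PC=10 exec 'ADD A, 5'. After: A=13 B=5 C=8 D=0 ZF=0 PC=11
Step 10: PC=11 exec 'ADD D, 3'. After: A=13 B=5 C=8 D=3 ZF=0 PC=12
Step 11: PC=12 exec 'ADD A, 2'. After: A=15 B=5 C=8 D=3 ZF=0 PC=13
Step 12: PC=13 exec 'ADD C, 5'. After: A=15 B=5 C=13 D=3 ZF=0 PC=14
Step 13: PC=14 exec 'HALT'. After: A=15 B=5 C=13 D=3 ZF=0 PC=14 HALTED

Answer: 15 5 13 3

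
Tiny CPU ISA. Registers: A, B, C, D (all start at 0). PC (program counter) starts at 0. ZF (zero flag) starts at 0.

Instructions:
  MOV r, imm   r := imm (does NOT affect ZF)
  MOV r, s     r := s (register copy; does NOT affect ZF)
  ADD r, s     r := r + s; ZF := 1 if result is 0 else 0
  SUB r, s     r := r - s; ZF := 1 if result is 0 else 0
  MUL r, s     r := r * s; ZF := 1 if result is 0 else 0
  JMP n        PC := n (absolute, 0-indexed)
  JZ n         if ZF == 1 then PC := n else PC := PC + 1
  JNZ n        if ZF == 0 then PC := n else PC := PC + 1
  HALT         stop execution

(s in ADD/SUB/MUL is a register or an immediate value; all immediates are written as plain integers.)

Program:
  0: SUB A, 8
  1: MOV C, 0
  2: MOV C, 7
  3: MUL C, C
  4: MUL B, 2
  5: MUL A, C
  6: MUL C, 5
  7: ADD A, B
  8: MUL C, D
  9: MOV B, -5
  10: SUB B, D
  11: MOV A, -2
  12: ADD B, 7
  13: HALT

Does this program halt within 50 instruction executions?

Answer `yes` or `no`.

Step 1: PC=0 exec 'SUB A, 8'. After: A=-8 B=0 C=0 D=0 ZF=0 PC=1
Step 2: PC=1 exec 'MOV C, 0'. After: A=-8 B=0 C=0 D=0 ZF=0 PC=2
Step 3: PC=2 exec 'MOV C, 7'. After: A=-8 B=0 C=7 D=0 ZF=0 PC=3
Step 4: PC=3 exec 'MUL C, C'. After: A=-8 B=0 C=49 D=0 ZF=0 PC=4
Step 5: PC=4 exec 'MUL B, 2'. After: A=-8 B=0 C=49 D=0 ZF=1 PC=5
Step 6: PC=5 exec 'MUL A, C'. After: A=-392 B=0 C=49 D=0 ZF=0 PC=6
Step 7: PC=6 exec 'MUL C, 5'. After: A=-392 B=0 C=245 D=0 ZF=0 PC=7
Step 8: PC=7 exec 'ADD A, B'. After: A=-392 B=0 C=245 D=0 ZF=0 PC=8
Step 9: PC=8 exec 'MUL C, D'. After: A=-392 B=0 C=0 D=0 ZF=1 PC=9
Step 10: PC=9 exec 'MOV B, -5'. After: A=-392 B=-5 C=0 D=0 ZF=1 PC=10
Step 11: PC=10 exec 'SUB B, D'. After: A=-392 B=-5 C=0 D=0 ZF=0 PC=11
Step 12: PC=11 exec 'MOV A, -2'. After: A=-2 B=-5 C=0 D=0 ZF=0 PC=12
Step 13: PC=12 exec 'ADD B, 7'. After: A=-2 B=2 C=0 D=0 ZF=0 PC=13
Step 14: PC=13 exec 'HALT'. After: A=-2 B=2 C=0 D=0 ZF=0 PC=13 HALTED

Answer: yes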